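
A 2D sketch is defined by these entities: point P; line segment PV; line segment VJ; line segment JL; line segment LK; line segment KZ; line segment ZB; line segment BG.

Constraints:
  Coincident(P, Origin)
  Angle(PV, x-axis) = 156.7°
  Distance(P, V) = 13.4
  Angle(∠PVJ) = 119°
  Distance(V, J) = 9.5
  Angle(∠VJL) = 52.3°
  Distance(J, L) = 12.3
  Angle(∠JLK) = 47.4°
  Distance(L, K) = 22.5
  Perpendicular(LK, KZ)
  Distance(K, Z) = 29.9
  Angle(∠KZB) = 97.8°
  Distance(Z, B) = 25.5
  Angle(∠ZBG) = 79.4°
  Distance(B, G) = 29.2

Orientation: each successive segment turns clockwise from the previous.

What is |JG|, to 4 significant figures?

10.82

∠KZB = 97.8° gives ZB at 23.20° from the x-axis; with |ZB| = 25.5, B = (-9.014, 41.13). ∠ZBG = 79.4° gives BG at -77.40° from the x-axis; with |BG| = 29.2, G = (-2.644, 12.64). Then |JG| = |G − J| = 10.82.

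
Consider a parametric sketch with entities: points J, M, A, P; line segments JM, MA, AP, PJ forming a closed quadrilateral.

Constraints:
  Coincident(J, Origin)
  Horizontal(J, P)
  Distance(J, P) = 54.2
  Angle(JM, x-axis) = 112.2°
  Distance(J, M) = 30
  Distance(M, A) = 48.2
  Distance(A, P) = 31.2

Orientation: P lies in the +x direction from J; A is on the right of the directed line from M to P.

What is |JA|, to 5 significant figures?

24.140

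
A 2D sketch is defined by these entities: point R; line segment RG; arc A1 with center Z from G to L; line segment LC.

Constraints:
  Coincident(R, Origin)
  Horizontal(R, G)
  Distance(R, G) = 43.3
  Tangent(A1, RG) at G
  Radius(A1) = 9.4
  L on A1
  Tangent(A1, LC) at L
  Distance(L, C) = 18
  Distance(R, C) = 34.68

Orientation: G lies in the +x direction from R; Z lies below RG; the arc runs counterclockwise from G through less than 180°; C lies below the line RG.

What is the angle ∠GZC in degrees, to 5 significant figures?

127.08°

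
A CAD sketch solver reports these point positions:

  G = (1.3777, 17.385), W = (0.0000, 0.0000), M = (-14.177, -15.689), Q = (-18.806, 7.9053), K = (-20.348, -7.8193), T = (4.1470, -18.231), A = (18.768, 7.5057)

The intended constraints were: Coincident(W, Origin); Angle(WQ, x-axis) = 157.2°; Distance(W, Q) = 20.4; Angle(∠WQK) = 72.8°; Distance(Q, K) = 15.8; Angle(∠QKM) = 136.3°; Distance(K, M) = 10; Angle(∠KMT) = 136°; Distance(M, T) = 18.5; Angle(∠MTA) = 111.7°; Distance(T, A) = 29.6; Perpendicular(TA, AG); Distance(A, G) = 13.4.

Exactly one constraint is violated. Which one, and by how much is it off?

Distance(A, G) = 13.4 — off by 6.60.

W = (0.00, 0.00) ✓; WQ at 157.2° ✓; |WQ| = 20.40 ✓; ∠WQK = 72.80° ✓; |QK| = 15.80 ✓; ∠QKM = 136.3° ✓; |KM| = 10.00 ✓; ∠KMT = 136.0° ✓; |MT| = 18.50 ✓; ∠MTA = 111.7° ✓; |TA| = 29.60 ✓; ∠(TA, AG) = 90.00° ✓; |AG| = 20.00 ✗.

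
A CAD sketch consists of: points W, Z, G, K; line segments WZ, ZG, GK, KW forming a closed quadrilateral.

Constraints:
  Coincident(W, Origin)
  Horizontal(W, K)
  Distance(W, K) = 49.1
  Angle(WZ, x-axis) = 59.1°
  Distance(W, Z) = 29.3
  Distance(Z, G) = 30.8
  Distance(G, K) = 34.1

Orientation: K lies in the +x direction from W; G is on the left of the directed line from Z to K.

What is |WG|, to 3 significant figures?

56.0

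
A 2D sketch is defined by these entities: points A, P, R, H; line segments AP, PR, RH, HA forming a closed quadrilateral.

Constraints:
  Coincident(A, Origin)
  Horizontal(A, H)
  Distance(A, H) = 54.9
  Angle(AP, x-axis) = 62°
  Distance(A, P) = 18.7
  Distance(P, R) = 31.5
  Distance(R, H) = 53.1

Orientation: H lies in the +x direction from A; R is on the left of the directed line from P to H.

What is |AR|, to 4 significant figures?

50.19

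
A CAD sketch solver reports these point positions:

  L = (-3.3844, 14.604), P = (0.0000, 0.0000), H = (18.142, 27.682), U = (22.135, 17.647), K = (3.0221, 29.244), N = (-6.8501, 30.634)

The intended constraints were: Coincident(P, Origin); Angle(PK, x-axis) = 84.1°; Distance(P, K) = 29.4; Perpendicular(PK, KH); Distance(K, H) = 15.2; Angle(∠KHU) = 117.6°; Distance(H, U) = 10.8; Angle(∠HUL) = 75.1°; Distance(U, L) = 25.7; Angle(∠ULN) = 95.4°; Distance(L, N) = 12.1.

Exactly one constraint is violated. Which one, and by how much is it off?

Distance(L, N) = 12.1 — off by 4.30.

P = (0.00, 0.00) ✓; PK at 84.10° ✓; |PK| = 29.40 ✓; ∠(PK, KH) = 90.00° ✓; |KH| = 15.20 ✓; ∠KHU = 117.6° ✓; |HU| = 10.80 ✓; ∠HUL = 75.10° ✓; |UL| = 25.70 ✓; ∠ULN = 95.40° ✓; |LN| = 16.40 ✗.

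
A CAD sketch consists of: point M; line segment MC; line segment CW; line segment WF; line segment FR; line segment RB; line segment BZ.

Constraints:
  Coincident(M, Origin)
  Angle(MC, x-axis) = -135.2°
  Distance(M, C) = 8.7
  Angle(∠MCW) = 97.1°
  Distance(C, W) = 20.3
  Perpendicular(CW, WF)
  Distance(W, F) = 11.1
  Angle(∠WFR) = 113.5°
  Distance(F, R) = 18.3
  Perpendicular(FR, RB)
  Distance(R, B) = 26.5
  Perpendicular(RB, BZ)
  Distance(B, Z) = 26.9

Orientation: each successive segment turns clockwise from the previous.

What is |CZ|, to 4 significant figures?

24.23

FR is perpendicular to RB, so RB runs at -104.6°; with |RB| = 26.5, B = (-4.270, -15.13). The perpendicularity gives BZ at right angles to RB, so BZ runs at 165.4°; with |BZ| = 26.9, Z = (-30.30, -8.346). Then |CZ| = |Z − C| = 24.23.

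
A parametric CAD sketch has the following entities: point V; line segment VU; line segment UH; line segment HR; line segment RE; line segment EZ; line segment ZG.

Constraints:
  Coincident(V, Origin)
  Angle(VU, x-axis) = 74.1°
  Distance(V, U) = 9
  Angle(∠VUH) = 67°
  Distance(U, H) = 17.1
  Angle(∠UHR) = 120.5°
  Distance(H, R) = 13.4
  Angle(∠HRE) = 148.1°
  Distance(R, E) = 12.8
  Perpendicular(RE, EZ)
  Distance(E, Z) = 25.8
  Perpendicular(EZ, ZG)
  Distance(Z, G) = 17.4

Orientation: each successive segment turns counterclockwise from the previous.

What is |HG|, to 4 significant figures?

19.91

RE ⟂ EZ, so EZ runs at 8.500°; with |EZ| = 25.8, Z = (7.584, -14.60). EZ ⟂ ZG, so ZG runs at 98.50°; with |ZG| = 17.4, G = (5.012, 2.607). Then |HG| = |G − H| = 19.91.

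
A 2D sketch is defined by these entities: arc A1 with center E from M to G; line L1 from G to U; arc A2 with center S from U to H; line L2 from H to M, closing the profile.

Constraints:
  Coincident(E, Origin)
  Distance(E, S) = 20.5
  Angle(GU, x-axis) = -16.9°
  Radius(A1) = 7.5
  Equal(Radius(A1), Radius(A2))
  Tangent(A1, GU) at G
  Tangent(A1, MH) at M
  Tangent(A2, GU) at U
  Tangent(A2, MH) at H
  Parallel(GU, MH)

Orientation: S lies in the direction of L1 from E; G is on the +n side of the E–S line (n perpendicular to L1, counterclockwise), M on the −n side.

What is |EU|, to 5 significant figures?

21.829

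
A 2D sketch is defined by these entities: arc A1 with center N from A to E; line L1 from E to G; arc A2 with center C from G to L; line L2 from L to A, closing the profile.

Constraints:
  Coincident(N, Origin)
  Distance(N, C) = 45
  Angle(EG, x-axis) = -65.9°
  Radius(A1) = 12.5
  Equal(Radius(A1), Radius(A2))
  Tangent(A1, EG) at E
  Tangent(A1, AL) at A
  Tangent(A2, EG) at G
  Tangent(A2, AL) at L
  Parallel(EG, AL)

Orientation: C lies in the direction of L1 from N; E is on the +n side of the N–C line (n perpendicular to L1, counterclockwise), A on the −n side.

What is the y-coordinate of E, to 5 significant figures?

5.1041

N is at the origin and C lies 45.0 along u from N, so C = 45.0·u = (18.375, -41.078). Tangency of A1 to both parallel lines with radius 12.5 puts E and A at N ± 12.5·n: E = (11.410, 5.1041), A = (-11.410, -5.1041). So E.y = 5.1041.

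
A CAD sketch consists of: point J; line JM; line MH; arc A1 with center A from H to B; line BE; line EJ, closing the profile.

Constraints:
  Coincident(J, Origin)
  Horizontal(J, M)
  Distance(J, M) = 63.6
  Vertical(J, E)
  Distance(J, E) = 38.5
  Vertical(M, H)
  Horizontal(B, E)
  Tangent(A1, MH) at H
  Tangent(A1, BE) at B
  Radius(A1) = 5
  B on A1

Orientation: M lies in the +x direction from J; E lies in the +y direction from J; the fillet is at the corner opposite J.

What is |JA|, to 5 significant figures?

67.500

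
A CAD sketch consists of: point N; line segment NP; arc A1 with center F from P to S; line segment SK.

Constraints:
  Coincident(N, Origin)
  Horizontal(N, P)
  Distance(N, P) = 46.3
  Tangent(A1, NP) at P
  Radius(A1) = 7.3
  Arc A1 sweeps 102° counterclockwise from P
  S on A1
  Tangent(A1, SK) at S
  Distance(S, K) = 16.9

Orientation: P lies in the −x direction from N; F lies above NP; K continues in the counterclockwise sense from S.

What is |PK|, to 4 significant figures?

25.61

N is at the origin; NP is horizontal with |NP| = 46.3 and P on the −x side, so P = (-46.30, 0.000). Tangency of A1 to NP means the radius FP is perpendicular to NP, so F = P + (0, 7.3) = (-46.30, 7.300). On A1, P sits at bearing -90° from F; a 102° counterclockwise sweep puts S at bearing 12°, so S = F + 7.3·(cos 12°, sin 12°) = (-39.16, 8.818). The tangent condition forces FS to be normal to SK, so SK runs along (−sin 12°, cos 12°); with |SK| = 16.9, K = (-42.67, 25.35). Then |PK| = |K − P| = 25.61.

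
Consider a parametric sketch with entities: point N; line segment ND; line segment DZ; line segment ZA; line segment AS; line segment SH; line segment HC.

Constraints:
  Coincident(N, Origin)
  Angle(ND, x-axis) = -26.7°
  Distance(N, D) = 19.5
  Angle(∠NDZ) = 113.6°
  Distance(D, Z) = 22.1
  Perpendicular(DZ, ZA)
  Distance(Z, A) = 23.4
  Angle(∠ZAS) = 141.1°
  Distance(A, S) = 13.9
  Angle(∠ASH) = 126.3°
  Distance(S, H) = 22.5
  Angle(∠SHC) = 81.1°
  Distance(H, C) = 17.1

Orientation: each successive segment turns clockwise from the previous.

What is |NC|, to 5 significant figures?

2.5487

N is at the origin; ND runs at -26.7° with length 19.5, so D = (17.421, -8.7617). ∠NDZ = 113.6° gives DZ at -93.100° from the x-axis; with |DZ| = 22.1, Z = (16.226, -30.829). DZ is perpendicular to ZA, so ZA runs at 176.90°; with |ZA| = 23.4, A = (-7.1402, -29.564). ∠ZAS = 141.1° gives AS at 138.00° from the x-axis; with |AS| = 13.9, S = (-17.470, -20.263). ∠ASH = 126.3° gives SH at 84.300° from the x-axis; with |SH| = 22.5, H = (-15.235, 2.1257). ∠SHC = 81.1° gives HC at -14.600° from the x-axis; with |HC| = 17.1, C = (1.3127, -2.1847). Then |NC| = |C − N| = 2.5487.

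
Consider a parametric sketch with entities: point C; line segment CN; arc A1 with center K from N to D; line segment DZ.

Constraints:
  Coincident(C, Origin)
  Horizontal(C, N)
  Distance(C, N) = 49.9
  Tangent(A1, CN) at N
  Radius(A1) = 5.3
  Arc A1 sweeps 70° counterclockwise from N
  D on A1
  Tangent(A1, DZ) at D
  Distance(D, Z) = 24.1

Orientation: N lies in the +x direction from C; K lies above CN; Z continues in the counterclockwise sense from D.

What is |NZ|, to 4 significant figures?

29.29

C is at the origin; C and N share the same y with |CN| = 49.9 and N on the +x side, so N = (49.90, 0.000). Since A1 is tangent to CN there, KN ⟂ CN, so K = N + (0, 5.3) = (49.90, 5.300). On A1, N sits at bearing -90° from K; a 70° counterclockwise sweep puts D at bearing -20°, so D = K + 5.3·(cos -20°, sin -20°) = (54.88, 3.487). Tangency of A1 to DZ means the radius KD is perpendicular to DZ, so DZ runs along (−sin -20°, cos -20°); with |DZ| = 24.1, Z = (63.12, 26.13). Then |NZ| = |Z − N| = 29.29.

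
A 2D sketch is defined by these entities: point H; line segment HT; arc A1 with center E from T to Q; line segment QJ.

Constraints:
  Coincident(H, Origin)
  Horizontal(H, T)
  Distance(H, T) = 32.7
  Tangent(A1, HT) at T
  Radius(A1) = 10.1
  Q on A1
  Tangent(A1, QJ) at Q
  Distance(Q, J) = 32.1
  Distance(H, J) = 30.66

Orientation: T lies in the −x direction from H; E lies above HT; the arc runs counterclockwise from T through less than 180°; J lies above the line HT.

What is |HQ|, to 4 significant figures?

24.88

Checks: |EQ| = 10.10 ✓; ∠(EQ, QJ) = 90.00° ✓; |QJ| = 32.10 ✓; |HJ| = 30.66 ✓.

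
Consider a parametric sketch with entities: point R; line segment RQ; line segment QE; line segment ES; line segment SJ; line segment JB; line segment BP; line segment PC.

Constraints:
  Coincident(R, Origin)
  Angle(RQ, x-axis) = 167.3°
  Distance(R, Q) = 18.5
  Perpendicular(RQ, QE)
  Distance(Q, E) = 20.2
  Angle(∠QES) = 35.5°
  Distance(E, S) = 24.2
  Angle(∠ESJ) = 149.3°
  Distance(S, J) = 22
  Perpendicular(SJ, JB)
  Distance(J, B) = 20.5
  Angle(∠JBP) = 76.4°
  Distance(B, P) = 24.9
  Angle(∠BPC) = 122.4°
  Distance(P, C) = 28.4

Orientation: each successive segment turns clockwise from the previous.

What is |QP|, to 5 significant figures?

1.6363

SJ ⟂ JB, so JB runs at 172.10°; with |JB| = 20.5, B = (-27.558, -17.510). ∠JBP = 76.4° gives BP at 68.500° from the x-axis; with |BP| = 24.9, P = (-18.432, 5.6577). Then |QP| = |P − Q| = 1.6363.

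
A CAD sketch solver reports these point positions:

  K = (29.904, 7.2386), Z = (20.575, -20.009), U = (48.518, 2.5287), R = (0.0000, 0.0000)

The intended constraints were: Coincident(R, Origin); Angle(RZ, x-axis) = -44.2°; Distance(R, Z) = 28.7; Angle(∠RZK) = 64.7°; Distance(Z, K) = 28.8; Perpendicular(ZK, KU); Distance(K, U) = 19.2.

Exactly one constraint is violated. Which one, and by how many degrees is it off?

Perpendicular(ZK, KU) — off by 4.70°.

R = (0.00, 0.00) ✓; RZ at -44.20° ✓; |RZ| = 28.70 ✓; ∠RZK = 64.70° ✓; |ZK| = 28.80 ✓; ∠(ZK, KU) = 85.30° ✗; |KU| = 19.20 ✓.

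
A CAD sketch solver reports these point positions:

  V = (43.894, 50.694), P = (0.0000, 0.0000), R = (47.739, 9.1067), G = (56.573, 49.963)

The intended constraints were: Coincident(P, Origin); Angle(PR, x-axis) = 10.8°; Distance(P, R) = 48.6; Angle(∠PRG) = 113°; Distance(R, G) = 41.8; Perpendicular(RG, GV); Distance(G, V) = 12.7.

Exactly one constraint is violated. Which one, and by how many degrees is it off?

Perpendicular(RG, GV) — off by 8.90°.

P = (0.00, 0.00) ✓; PR at 10.80° ✓; |PR| = 48.60 ✓; ∠PRG = 113.0° ✓; |RG| = 41.80 ✓; ∠(RG, GV) = 98.90° ✗; |GV| = 12.70 ✓.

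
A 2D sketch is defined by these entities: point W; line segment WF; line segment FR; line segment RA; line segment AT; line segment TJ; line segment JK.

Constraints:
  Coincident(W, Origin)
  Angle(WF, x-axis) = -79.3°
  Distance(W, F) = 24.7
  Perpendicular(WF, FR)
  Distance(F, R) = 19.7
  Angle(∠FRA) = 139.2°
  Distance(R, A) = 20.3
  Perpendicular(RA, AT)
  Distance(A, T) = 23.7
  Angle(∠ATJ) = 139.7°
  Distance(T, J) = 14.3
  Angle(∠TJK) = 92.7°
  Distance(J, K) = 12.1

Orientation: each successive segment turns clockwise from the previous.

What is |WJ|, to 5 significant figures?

10.283

W is at the origin; WF runs at -79.3° with length 24.7, so F = (4.5860, -24.271). The perpendicularity gives FR at right angles to WF, so FR runs at -169.30°; with |FR| = 19.7, R = (-14.772, -27.928). ∠FRA = 139.2° gives RA at 149.90° from the x-axis; with |RA| = 20.3, A = (-32.334, -17.748). RA is perpendicular to AT, so AT runs at 59.900°; with |AT| = 23.7, T = (-20.448, 2.7566). ∠ATJ = 139.7° gives TJ at 19.600° from the x-axis; with |TJ| = 14.3, J = (-6.9769, 7.5535). Then |WJ| = |J − W| = 10.283.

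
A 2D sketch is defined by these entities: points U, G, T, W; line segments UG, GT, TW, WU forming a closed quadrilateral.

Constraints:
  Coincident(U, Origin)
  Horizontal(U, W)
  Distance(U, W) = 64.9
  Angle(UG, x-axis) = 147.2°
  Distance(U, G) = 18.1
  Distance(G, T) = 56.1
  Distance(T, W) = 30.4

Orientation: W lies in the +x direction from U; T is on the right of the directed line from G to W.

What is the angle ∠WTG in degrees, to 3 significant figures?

136°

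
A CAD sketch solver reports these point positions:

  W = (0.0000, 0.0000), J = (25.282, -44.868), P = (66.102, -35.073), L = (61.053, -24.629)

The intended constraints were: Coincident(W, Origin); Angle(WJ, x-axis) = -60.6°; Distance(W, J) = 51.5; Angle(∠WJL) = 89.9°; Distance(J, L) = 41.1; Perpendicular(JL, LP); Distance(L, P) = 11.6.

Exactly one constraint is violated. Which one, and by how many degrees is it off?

Perpendicular(JL, LP) — off by 3.70°.

W = (0.00, 0.00) ✓; WJ at -60.60° ✓; |WJ| = 51.50 ✓; ∠WJL = 89.90° ✓; |JL| = 41.10 ✓; ∠(JL, LP) = 93.70° ✗; |LP| = 11.60 ✓.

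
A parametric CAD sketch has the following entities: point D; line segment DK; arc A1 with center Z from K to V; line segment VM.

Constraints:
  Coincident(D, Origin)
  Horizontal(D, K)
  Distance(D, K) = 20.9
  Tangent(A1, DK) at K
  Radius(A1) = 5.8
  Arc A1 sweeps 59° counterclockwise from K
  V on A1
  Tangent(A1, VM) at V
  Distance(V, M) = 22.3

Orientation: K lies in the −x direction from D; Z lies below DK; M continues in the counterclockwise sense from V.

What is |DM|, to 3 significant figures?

43.3

D is at the origin; D and K share the same y with |DK| = 20.9 and K on the −x side, so K = (-20.9, 0.00). A1 meets DK tangentially, so ZK is at right angles to DK, so Z = K + (0, -5.8) = (-20.9, -5.80). On A1, K sits at bearing 90° from Z; a 59° counterclockwise sweep puts V at bearing 149°, so V = Z + 5.8·(cos 149°, sin 149°) = (-25.9, -2.81). Tangency of A1 to VM means the radius ZV is perpendicular to VM, so VM runs along (−sin 149°, cos 149°); with |VM| = 22.3, M = (-37.4, -21.9). Then |DM| = |M − D| = 43.3.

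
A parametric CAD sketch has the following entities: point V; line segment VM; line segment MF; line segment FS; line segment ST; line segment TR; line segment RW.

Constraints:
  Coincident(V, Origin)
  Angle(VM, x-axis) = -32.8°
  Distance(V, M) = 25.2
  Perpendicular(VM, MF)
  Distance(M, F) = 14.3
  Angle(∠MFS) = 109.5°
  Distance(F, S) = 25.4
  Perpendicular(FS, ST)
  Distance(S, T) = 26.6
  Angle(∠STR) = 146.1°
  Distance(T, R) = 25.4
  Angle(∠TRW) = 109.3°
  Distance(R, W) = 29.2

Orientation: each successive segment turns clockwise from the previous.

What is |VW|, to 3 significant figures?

40.4

V is at the origin; VM runs at -32.8° with length 25.2, so M = (21.2, -13.7). VM ⟂ MF, so MF runs at -123°; with |MF| = 14.3, F = (13.4, -25.7). ∠MFS = 109.5° gives FS at 167° from the x-axis; with |FS| = 25.4, S = (-11.3, -19.8). FS ⟂ ST, so ST runs at 76.7°; with |ST| = 26.6, T = (-5.16, 6.06). ∠STR = 146.1° gives TR at 42.8° from the x-axis; with |TR| = 25.4, R = (13.5, 23.3). ∠TRW = 109.3° gives RW at -27.9° from the x-axis; with |RW| = 29.2, W = (39.3, 9.65). Then |VW| = |W − V| = 40.4.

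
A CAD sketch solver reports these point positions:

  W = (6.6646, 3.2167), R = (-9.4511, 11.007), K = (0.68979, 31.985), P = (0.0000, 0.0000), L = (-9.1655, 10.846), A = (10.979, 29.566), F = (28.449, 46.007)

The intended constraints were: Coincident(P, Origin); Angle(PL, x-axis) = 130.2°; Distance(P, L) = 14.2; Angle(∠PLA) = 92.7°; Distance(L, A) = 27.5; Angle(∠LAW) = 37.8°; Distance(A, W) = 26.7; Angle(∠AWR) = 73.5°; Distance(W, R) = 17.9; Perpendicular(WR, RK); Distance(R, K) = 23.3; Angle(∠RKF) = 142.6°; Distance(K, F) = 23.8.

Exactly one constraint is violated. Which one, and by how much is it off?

Distance(K, F) = 23.8 — off by 7.30.

P = (0.00, 0.00) ✓; PL at 130.2° ✓; |PL| = 14.20 ✓; ∠PLA = 92.70° ✓; |LA| = 27.50 ✓; ∠LAW = 37.80° ✓; |AW| = 26.70 ✓; ∠AWR = 73.50° ✓; |WR| = 17.90 ✓; ∠(WR, RK) = 90.00° ✓; |RK| = 23.30 ✓; ∠RKF = 142.6° ✓; |KF| = 31.10 ✗.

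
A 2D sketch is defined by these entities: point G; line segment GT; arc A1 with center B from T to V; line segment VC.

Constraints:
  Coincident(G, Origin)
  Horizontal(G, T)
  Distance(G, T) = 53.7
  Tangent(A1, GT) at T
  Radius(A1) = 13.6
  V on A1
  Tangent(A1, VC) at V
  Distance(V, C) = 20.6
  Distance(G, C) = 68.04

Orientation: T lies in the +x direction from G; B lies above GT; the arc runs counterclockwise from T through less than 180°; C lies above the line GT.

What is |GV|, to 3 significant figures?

68.7

G is at the origin; G and T share the same y with |GT| = 53.7 and T on the +x side, so T = (53.7, 0.00). The tangent condition forces BT to be normal to GT, so B = T + (0, 13.6) = (53.7, 13.6). Since BV ⟂ VC (tangency), |BC| = √(13.6² + 20.6²) = 24.7 regardless of where V sits on A1. So C lies on both circle(G, 68.04) and circle(B, 24.7); the above-GT intersection is C = (56.3, 38.1). V is the foot of the tangent from C: V = (65.8, 19.8).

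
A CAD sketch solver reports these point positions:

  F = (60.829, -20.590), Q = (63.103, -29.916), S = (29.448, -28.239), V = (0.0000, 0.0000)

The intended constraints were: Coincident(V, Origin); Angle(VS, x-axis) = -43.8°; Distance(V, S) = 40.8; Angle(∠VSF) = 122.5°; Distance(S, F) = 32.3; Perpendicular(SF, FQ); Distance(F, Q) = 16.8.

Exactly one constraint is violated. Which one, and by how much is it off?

Distance(F, Q) = 16.8 — off by 7.20.

V = (0.00, 0.00) ✓; VS at -43.80° ✓; |VS| = 40.80 ✓; ∠VSF = 122.5° ✓; |SF| = 32.30 ✓; ∠(SF, FQ) = 90.00° ✓; |FQ| = 9.599 ✗.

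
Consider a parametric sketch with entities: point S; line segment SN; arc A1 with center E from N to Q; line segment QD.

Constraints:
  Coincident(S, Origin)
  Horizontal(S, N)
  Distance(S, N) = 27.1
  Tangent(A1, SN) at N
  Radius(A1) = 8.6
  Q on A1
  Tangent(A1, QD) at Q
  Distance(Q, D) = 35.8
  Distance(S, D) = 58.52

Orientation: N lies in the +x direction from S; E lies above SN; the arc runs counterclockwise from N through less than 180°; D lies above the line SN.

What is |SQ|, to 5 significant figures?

36.479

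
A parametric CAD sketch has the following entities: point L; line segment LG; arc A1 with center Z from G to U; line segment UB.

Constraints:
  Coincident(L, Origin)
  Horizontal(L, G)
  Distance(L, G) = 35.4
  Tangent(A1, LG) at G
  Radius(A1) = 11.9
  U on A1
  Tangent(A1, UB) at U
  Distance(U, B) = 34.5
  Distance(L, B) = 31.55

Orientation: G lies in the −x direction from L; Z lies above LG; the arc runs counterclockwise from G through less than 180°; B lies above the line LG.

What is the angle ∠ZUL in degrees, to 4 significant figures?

150.6°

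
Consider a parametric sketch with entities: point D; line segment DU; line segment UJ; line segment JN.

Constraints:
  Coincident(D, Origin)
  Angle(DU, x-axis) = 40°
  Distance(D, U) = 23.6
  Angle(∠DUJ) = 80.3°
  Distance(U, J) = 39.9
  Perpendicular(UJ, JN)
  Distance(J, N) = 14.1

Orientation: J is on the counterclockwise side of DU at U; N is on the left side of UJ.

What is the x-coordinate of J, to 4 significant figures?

-12.35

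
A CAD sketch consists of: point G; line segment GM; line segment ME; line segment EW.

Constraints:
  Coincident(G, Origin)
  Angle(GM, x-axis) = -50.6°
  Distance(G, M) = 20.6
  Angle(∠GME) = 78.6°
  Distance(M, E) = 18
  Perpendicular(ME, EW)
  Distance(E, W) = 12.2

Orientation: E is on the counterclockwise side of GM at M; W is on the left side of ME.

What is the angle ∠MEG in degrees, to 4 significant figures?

55.40°

G is at the origin; GM runs at -50.6° with length 20.6, so M = 20.6·(cos -50.6°, sin -50.6°) = (13.08, -15.92). ∠GME = 78.6°, so ME runs at -50.6° + (180° − 78.6°) = 50.80° from the x-axis; with |ME| = 18.0, E = M + 18.0·(cos 50.80°, sin 50.80°) = (24.45, -1.969). Then cos ∠MEG = EM·EG / (|EM||EG|), giving 55.40°.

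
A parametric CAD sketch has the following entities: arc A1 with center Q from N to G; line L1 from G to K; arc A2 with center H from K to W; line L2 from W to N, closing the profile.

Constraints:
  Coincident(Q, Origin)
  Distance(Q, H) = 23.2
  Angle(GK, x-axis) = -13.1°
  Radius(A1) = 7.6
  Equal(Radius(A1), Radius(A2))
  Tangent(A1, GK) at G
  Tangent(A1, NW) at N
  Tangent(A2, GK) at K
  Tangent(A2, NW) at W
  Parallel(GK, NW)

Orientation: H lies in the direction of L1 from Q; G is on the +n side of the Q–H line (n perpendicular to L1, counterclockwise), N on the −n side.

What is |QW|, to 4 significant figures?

24.41

Tangency of A1 to both parallel lines with radius 7.6 puts G and N at Q ± 7.6·n: G = (1.723, 7.402), N = (-1.723, -7.402). Equal radii place K and W the same way about H: K = H + 7.6·n = (24.32, 2.144), W = H − 7.6·n = (20.87, -12.66). Then |QW| = |W − Q| = 24.41.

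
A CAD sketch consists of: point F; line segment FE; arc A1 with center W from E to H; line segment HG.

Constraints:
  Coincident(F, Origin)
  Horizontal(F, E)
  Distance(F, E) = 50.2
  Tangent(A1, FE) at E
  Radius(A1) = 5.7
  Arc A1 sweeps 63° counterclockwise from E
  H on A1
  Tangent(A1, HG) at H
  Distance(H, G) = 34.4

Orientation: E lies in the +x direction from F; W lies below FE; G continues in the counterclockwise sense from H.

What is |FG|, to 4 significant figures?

44.84

On A1, E sits at bearing 90° from W; a 63° counterclockwise sweep puts H at bearing 153°, so H = W + 5.7·(cos 153°, sin 153°) = (45.12, -3.112). The tangent condition forces WH to be normal to HG, so HG runs along (−sin 153°, cos 153°); with |HG| = 34.4, G = (29.50, -33.76). Then |FG| = |G − F| = 44.84.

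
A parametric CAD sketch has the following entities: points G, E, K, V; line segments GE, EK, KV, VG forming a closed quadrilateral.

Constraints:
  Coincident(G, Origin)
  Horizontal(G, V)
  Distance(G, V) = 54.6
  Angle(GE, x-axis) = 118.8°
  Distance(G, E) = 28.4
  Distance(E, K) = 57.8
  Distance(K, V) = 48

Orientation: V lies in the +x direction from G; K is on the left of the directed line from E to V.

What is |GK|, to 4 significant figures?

60.94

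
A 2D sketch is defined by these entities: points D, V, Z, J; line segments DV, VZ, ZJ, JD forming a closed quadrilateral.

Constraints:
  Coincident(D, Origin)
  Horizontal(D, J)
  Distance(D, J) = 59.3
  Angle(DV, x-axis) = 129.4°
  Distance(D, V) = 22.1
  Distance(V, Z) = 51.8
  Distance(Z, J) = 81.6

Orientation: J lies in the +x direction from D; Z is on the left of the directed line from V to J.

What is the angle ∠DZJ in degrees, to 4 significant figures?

46.10°

D is at the origin; D and J share the same y with |DJ| = 59.3 and J in +x, so J = (59.3, 0). DV runs at 129.4° with |DV| = 22.1, so V = (-14.03, 17.08). Z is determined by |VZ| = 51.8 and |ZJ| = 81.6 together: it lies at the intersection of circle(V, 51.8) and circle(J, 81.6). With |VJ| = 75.29, the foot of the radical line on VJ is 11.24 from V and the perpendicular offset is √(51.8² − 11.24²) = 50.56. Taking the left-of-VJ solution: Z = (8.393, 63.77).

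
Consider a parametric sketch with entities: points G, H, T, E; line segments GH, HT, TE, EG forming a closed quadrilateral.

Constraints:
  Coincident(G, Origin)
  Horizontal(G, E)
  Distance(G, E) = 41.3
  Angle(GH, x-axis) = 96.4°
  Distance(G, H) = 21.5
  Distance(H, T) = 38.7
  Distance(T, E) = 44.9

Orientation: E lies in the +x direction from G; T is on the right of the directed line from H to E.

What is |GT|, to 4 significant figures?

17.27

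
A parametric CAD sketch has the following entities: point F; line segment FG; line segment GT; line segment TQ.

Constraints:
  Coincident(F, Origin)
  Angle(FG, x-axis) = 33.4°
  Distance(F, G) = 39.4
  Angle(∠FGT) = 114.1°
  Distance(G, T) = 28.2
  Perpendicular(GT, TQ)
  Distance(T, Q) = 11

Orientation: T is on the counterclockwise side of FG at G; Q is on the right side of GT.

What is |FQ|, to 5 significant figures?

64.554

∠FGT = 114.1°, so GT runs at 33.4° + (180° − 114.1°) = 99.300° from the x-axis; with |GT| = 28.2, T = G + 28.2·(cos 99.300°, sin 99.300°) = (28.336, 49.518). The perpendicularity gives TQ at right angles to GT; with |TQ| = 11.0 on the right of GT, Q = T + 11.0·(0.98686, 0.16160) = (39.191, 51.296). Then |FQ| = |Q − F| = 64.554.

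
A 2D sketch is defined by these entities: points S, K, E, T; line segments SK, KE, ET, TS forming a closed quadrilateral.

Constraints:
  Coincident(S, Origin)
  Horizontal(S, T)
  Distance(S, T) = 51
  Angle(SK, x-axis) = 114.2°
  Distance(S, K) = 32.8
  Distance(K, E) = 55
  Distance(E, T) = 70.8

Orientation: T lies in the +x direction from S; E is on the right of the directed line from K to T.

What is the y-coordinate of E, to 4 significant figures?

-25.05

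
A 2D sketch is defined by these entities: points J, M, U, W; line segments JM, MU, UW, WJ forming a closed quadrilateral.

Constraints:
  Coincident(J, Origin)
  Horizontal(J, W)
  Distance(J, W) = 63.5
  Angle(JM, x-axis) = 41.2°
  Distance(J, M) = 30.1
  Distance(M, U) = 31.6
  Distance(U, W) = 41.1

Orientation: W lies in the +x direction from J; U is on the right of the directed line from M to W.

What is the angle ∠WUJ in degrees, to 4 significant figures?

137.4°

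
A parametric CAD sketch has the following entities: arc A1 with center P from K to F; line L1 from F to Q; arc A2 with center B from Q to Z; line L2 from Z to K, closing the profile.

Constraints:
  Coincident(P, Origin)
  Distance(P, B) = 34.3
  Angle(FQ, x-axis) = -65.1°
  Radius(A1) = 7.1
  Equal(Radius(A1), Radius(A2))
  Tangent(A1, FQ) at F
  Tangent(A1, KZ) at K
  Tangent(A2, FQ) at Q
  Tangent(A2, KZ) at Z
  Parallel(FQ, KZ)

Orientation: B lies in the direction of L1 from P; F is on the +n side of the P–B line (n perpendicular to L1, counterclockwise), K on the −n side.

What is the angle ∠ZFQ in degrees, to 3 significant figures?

22.5°

The slot axis is L1's direction at -65.1°, so u = (cos -65.1°, sin -65.1°) = (0.421, -0.907) and n = (−sin -65.1°, cos -65.1°) = (0.907, 0.421). P is at the origin and B lies 34.3 along u from P, so B = 34.3·u = (14.4, -31.1). Tangency of A1 to both parallel lines with radius 7.1 puts F and K at P ± 7.1·n: F = (6.44, 2.99), K = (-6.44, -2.99). Equal radii place Q and Z the same way about B: Q = B + 7.1·n = (20.9, -28.1), Z = B − 7.1·n = (8.00, -34.1). Then cos ∠ZFQ = FZ·FQ / (|FZ||FQ|), giving 22.5°.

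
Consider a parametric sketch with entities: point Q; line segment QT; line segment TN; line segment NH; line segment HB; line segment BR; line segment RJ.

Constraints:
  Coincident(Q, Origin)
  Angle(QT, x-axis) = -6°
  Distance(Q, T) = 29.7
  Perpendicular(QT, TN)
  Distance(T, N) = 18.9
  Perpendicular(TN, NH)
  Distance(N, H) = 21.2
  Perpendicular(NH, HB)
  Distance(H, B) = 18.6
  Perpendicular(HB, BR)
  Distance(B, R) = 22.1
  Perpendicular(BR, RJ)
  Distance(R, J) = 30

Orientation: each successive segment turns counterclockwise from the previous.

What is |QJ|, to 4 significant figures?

43.06

Q is at the origin; QT runs at -6.0° with length 29.7, so T = (29.54, -3.104). QT ⟂ TN, so TN runs at 84.00°; with |TN| = 18.9, N = (31.51, 15.69). TN is perpendicular to NH, so NH runs at 174.0°; with |NH| = 21.2, H = (10.43, 17.91). The perpendicularity gives HB at right angles to NH, so HB runs at -96.00°; with |HB| = 18.6, B = (8.485, -0.5901). HB is perpendicular to BR, so BR runs at -6.000°; with |BR| = 22.1, R = (30.46, -2.900). The perpendicularity gives RJ at right angles to BR, so RJ runs at 84.00°; with |RJ| = 30.0, J = (33.60, 26.94). Then |QJ| = |J − Q| = 43.06.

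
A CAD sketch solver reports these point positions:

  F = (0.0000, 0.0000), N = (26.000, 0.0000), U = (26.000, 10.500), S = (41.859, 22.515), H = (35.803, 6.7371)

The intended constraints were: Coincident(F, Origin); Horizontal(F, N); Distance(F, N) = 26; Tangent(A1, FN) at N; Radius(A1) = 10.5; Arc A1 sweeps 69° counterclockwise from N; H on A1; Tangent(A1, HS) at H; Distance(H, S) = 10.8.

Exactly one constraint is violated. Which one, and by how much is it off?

Distance(H, S) = 10.8 — off by 6.10.

F = (0.00, 0.00) ✓; F.y = 0.00, N.y = 0.00 ✓; |FN| = 26.00 ✓; ∠(UN, NF) = 90.00° ✓; |UN| = 10.50 ✓; bearing(U→H) − bearing(U→N) = 69.00° ✓; |UH| = 10.50 ✓; ∠(UH, HS) = 90.00° ✓; |HS| = 16.90 ✗.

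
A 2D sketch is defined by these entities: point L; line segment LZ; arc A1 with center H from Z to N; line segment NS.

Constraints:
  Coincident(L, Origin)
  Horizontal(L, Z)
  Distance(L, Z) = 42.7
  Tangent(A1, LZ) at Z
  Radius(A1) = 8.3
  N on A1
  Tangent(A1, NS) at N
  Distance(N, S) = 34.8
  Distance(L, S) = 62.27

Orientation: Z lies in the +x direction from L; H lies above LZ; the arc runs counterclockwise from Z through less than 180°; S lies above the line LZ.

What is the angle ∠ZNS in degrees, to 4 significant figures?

129.3°

L is at the origin; LZ is horizontal with |LZ| = 42.7 and Z on the +x side, so Z = (42.70, 0.000). The tangent condition forces HZ to be normal to LZ, so H = Z + (0, 8.3) = (42.70, 8.300). Since HN ⟂ NS (tangency), |HS| = √(8.3² + 34.8²) = 35.78 regardless of where N sits on A1. So S lies on both circle(L, 62.27) and circle(H, 35.78); the above-LZ intersection is S = (44.01, 44.05). N is the foot of the tangent from S: N = (50.84, 9.928).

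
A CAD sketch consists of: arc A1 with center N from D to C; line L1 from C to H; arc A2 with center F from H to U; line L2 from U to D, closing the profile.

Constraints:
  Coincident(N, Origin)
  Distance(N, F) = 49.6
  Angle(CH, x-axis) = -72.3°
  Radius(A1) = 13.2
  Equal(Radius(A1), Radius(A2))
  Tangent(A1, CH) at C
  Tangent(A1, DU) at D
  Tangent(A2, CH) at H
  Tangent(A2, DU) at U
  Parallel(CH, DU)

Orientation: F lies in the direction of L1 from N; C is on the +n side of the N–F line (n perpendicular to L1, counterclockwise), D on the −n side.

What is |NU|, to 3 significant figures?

51.3

The slot axis is L1's direction at -72.3°, so u = (cos -72.3°, sin -72.3°) = (0.304, -0.953) and n = (−sin -72.3°, cos -72.3°) = (0.953, 0.304). N is at the origin and F lies 49.6 along u from N, so F = 49.6·u = (15.1, -47.3). Tangency of A1 to both parallel lines with radius 13.2 puts C and D at N ± 13.2·n: C = (12.6, 4.01), D = (-12.6, -4.01). Equal radii place H and U the same way about F: H = F + 13.2·n = (27.7, -43.2), U = F − 13.2·n = (2.50, -51.3). Then |NU| = |U − N| = 51.3.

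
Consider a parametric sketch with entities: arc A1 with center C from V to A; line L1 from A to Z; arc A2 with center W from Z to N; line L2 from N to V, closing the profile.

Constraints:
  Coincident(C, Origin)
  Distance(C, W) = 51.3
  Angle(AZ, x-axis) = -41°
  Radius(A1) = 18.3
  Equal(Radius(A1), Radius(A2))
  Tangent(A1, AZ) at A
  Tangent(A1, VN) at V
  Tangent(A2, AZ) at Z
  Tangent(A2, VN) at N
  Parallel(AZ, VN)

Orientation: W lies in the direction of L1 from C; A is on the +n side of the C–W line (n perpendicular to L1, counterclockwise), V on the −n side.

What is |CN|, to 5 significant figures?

54.466

The slot axis is L1's direction at -41.0°, so u = (cos -41.0°, sin -41.0°) = (0.75471, -0.65606) and n = (−sin -41.0°, cos -41.0°) = (0.65606, 0.75471). C is at the origin and W lies 51.3 along u from C, so W = 51.3·u = (38.717, -33.656). Tangency of A1 to both parallel lines with radius 18.3 puts A and V at C ± 18.3·n: A = (12.006, 13.811), V = (-12.006, -13.811). Equal radii place Z and N the same way about W: Z = W + 18.3·n = (50.722, -19.845), N = W − 18.3·n = (26.711, -47.467). Then |CN| = |N − C| = 54.466.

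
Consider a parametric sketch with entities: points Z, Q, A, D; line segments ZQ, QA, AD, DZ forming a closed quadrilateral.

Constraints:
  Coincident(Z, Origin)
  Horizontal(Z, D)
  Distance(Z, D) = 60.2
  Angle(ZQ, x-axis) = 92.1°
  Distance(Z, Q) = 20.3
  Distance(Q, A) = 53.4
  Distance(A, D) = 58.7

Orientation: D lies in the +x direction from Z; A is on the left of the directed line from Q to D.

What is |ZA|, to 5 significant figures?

67.922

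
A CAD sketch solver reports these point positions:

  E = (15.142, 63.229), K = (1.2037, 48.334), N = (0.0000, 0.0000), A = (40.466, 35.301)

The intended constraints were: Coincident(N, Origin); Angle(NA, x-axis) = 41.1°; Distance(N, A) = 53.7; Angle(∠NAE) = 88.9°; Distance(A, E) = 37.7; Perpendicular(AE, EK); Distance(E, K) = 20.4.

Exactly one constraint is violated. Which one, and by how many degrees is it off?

Perpendicular(AE, EK) — off by 4.70°.

N = (0.00, 0.00) ✓; NA at 41.10° ✓; |NA| = 53.70 ✓; ∠NAE = 88.90° ✓; |AE| = 37.70 ✓; ∠(AE, EK) = 94.70° ✗; |EK| = 20.40 ✓.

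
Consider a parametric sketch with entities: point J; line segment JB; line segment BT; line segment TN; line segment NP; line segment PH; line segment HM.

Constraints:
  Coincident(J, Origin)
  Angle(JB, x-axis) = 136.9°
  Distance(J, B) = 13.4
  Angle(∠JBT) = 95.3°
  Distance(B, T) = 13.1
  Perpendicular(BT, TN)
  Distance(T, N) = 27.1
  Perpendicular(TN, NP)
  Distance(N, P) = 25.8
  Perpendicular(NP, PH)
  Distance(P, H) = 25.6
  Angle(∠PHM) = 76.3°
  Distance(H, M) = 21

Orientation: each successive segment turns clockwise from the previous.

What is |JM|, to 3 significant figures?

11.3

J is at the origin; JB runs at 136.9° with length 13.4, so B = (-9.78, 9.16). ∠JBT = 95.3° gives BT at 52.2° from the x-axis; with |BT| = 13.1, T = (-1.76, 19.5). BT ⟂ TN, so TN runs at -37.8°; with |TN| = 27.1, N = (19.7, 2.90). The perpendicularity gives NP at right angles to TN, so NP runs at -128°; with |NP| = 25.8, P = (3.85, -17.5). NP is perpendicular to PH, so PH runs at 142°; with |PH| = 25.6, H = (-16.4, -1.80). ∠PHM = 76.3° gives HM at 38.5° from the x-axis; with |HM| = 21.0, M = (0.0519, 11.3). Then |JM| = |M − J| = 11.3.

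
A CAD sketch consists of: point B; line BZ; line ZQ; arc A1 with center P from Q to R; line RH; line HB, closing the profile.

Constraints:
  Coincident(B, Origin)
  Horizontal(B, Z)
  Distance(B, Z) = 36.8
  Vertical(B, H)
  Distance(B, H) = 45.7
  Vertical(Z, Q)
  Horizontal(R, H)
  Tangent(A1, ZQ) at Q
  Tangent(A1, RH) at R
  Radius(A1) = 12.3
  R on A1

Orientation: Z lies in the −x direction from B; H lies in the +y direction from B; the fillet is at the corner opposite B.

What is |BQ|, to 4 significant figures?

49.70

B is at the origin; BZ is horizontal with |BZ| = 36.8 and Z on the −x side, so Z = (-36.80, 0.000). B and H share the same x with |BH| = 45.7 and H on the +y side, so H = (0.000, 45.70). The virtual corner opposite B is at (-36.80, 45.70). Tangency of A1 to ZQ means the radius PQ is perpendicular to ZQ and tangency of A1 to RH means the radius PR is perpendicular to RH, with radius 12.3, so the center P sits 12.3 in from both sides at P = (-24.50, 33.40). That places the tangent points at Q = (-36.80, 33.40) on ZQ and R = (-24.50, 45.70) on RH. Then |BQ| = |Q − B| = 49.70.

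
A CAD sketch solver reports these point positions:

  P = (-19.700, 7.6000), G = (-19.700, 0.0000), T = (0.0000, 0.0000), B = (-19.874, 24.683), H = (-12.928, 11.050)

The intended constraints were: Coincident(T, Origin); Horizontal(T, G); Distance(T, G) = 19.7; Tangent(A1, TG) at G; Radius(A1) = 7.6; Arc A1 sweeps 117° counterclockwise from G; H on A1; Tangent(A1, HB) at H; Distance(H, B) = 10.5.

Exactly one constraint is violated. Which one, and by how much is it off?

Distance(H, B) = 10.5 — off by 4.80.

T = (0.00, 0.00) ✓; T.y = 0.00, G.y = 0.00 ✓; |TG| = 19.70 ✓; ∠(PG, GT) = 90.00° ✓; |PG| = 7.600 ✓; bearing(P→H) − bearing(P→G) = 117.0° ✓; |PH| = 7.600 ✓; ∠(PH, HB) = 90.00° ✓; |HB| = 15.30 ✗.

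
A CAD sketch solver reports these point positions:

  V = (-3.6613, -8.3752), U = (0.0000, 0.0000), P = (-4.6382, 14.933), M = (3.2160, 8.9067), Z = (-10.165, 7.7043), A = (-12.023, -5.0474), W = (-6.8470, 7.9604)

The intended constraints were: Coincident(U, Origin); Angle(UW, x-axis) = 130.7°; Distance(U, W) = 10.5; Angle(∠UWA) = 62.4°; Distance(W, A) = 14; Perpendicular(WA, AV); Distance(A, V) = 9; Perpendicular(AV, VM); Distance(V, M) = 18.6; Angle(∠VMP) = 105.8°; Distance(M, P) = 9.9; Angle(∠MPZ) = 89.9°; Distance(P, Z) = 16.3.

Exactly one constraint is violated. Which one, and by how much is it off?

Distance(P, Z) = 16.3 — off by 7.20.

U = (0.00, 0.00) ✓; UW at 130.7° ✓; |UW| = 10.50 ✓; ∠UWA = 62.40° ✓; |WA| = 14.00 ✓; ∠(WA, AV) = 90.00° ✓; |AV| = 9.000 ✓; ∠(AV, VM) = 90.00° ✓; |VM| = 18.60 ✓; ∠VMP = 105.8° ✓; |MP| = 9.900 ✓; ∠MPZ = 89.90° ✓; |PZ| = 9.099 ✗.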